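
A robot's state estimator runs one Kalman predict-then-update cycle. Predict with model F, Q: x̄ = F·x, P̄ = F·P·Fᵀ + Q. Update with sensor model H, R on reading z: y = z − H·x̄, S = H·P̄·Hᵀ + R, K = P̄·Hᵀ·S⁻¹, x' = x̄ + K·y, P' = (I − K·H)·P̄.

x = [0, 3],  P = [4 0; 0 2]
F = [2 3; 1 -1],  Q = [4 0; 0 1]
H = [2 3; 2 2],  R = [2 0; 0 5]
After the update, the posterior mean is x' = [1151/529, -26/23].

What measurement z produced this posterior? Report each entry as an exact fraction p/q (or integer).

x̄ = F·x = [9, -3]
P̄ = F·P·Fᵀ + Q = [38 2; 2 7]
S = H·P̄·Hᵀ + R = [241 214; 214 201]
K = P̄·Hᵀ·S⁻¹ = [-638/2645 1732/2645; 51/115 -44/115]
x' − x̄ = [-3610/529, 43/23] = K·y
y = (KᵀK)⁻¹·Kᵀ·(x' − x̄) = [-7, -13]
z = y + H·x̄ = [-7, -13] + [9, 12] = [2, -1]

z = [2, -1]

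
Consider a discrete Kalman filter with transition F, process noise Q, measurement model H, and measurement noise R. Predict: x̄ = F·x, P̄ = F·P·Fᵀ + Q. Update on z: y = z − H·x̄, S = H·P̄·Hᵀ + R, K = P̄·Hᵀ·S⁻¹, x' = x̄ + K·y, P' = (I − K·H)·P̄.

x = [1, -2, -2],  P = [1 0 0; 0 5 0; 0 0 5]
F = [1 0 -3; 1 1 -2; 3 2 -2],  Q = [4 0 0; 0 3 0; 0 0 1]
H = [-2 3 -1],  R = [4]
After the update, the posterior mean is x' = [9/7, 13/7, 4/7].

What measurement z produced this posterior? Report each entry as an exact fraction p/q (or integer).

z = [3]

x̄ = F·x = [7, 3, 3]
P̄ = F·P·Fᵀ + Q = [50 31 33; 31 29 33; 33 33 50]
S = H·P̄·Hᵀ + R = [77]
K = P̄·Hᵀ·S⁻¹ = [-40/77; -8/77; -17/77]
x' − x̄ = [-40/7, -8/7, -17/7] = K·y
y = (KᵀK)⁻¹·Kᵀ·(x' − x̄) = [11]
z = y + H·x̄ = [11] + [-8] = [3]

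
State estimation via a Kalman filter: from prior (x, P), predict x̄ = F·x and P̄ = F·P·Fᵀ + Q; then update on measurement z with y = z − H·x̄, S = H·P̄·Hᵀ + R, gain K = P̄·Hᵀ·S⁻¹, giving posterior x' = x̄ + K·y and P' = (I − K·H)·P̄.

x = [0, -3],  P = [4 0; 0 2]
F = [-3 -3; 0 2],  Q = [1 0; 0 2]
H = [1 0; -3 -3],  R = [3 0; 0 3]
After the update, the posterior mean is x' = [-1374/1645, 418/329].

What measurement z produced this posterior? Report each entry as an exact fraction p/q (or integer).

z = [-3, -2]

x̄ = F·x = [9, -6]
P̄ = F·P·Fᵀ + Q = [55 -12; -12 10]
S = H·P̄·Hᵀ + R = [58 -129; -129 372]
K = P̄·Hᵀ·S⁻¹ = [1273/1645 -129/1645; -246/329 -80/329]
x' − x̄ = [-16179/1645, 2392/329] = K·y
y = (KᵀK)⁻¹·Kᵀ·(x' − x̄) = [-12, 7]
z = y + H·x̄ = [-12, 7] + [9, -9] = [-3, -2]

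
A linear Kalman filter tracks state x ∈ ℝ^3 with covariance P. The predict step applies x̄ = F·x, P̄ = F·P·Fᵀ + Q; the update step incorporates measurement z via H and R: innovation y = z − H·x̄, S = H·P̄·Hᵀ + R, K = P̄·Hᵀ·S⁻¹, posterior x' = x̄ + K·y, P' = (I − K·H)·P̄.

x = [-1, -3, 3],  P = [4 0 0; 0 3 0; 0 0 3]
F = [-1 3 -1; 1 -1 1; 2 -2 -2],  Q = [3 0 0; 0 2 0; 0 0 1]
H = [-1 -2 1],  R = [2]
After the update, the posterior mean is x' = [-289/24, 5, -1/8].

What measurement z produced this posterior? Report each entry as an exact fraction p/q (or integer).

z = [2]

x̄ = F·x = [-11, 5, -2]
P̄ = F·P·Fᵀ + Q = [37 -16 -20; -16 12 8; -20 8 41]
S = H·P̄·Hᵀ + R = [72]
K = P̄·Hᵀ·S⁻¹ = [-25/72; 0; 5/8]
x' − x̄ = [-25/24, 0, 15/8] = K·y
y = (KᵀK)⁻¹·Kᵀ·(x' − x̄) = [3]
z = y + H·x̄ = [3] + [-1] = [2]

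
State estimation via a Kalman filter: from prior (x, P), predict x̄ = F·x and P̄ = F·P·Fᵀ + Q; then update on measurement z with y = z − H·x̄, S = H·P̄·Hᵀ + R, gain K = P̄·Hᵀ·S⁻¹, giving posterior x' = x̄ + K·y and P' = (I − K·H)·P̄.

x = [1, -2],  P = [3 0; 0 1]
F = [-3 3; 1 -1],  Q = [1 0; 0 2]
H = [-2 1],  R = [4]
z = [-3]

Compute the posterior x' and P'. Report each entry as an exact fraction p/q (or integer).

x̄ = F·x = [-9, 3]
P̄ = F·P·Fᵀ + Q = [37 -12; -12 6]
y = z − H·x̄ = [-24]
S = H·P̄·Hᵀ + R = [206]
K = P̄·Hᵀ·S⁻¹ = [-43/103; 15/103]
x' = x̄ + K·y = [105/103, -51/103]
P' = (I − K·H)·P̄ = [113/103 54/103; 54/103 168/103]

x' = [105/103, -51/103]
P' = [113/103 54/103; 54/103 168/103]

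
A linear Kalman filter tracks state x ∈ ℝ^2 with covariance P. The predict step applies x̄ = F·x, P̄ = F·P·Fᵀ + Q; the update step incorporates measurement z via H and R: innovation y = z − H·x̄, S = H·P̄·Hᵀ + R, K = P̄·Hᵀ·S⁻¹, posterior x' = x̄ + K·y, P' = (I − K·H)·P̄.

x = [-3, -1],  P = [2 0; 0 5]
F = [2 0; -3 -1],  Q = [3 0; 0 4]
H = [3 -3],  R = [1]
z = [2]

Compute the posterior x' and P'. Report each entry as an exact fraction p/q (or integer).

x' = [96/559, -20/43]
P' = [1388/559 105/43; 105/43 108/43]

x̄ = F·x = [-6, 10]
P̄ = F·P·Fᵀ + Q = [11 -12; -12 27]
y = z − H·x̄ = [50]
S = H·P̄·Hᵀ + R = [559]
K = P̄·Hᵀ·S⁻¹ = [69/559; -9/43]
x' = x̄ + K·y = [96/559, -20/43]
P' = (I − K·H)·P̄ = [1388/559 105/43; 105/43 108/43]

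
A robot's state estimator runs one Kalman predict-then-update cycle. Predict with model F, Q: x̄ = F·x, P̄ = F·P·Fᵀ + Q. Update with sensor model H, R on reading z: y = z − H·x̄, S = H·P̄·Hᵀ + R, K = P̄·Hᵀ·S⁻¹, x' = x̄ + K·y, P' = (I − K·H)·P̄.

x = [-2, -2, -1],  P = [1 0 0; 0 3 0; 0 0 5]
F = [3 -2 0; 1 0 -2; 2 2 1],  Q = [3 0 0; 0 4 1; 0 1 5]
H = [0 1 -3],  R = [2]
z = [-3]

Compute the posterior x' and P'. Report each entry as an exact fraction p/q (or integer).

x' = [-412/101, -460/101, -59/101]
P' = [2277/101 -19/101 -11/101; -19/101 5459/303 1789/303; -11/101 1789/303 653/303]

x̄ = F·x = [-2, 0, -9]
P̄ = F·P·Fᵀ + Q = [24 3 -6; 3 25 -7; -6 -7 26]
y = z − H·x̄ = [-30]
S = H·P̄·Hᵀ + R = [303]
K = P̄·Hᵀ·S⁻¹ = [7/101; 46/303; -85/303]
x' = x̄ + K·y = [-412/101, -460/101, -59/101]
P' = (I − K·H)·P̄ = [2277/101 -19/101 -11/101; -19/101 5459/303 1789/303; -11/101 1789/303 653/303]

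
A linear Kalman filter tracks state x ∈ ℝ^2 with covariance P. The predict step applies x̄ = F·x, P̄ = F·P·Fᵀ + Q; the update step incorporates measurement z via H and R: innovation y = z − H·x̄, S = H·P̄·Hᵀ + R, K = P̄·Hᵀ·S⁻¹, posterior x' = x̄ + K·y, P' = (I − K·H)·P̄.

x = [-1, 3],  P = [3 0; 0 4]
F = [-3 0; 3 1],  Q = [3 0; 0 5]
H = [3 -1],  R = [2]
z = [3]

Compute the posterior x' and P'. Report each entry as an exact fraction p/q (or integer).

x̄ = F·x = [3, 0]
P̄ = F·P·Fᵀ + Q = [30 -27; -27 36]
y = z − H·x̄ = [-6]
S = H·P̄·Hᵀ + R = [470]
K = P̄·Hᵀ·S⁻¹ = [117/470; -117/470]
x' = x̄ + K·y = [354/235, 351/235]
P' = (I − K·H)·P̄ = [411/470 999/470; 999/470 3231/470]

x' = [354/235, 351/235]
P' = [411/470 999/470; 999/470 3231/470]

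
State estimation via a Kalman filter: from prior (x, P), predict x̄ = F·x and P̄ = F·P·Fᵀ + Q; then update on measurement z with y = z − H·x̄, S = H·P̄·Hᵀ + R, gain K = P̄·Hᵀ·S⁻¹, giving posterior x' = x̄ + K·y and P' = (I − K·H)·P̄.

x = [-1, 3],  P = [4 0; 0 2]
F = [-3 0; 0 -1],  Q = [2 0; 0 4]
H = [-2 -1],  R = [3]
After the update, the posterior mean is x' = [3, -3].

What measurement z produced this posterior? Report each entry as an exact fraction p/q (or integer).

x̄ = F·x = [3, -3]
P̄ = F·P·Fᵀ + Q = [38 0; 0 6]
S = H·P̄·Hᵀ + R = [161]
K = P̄·Hᵀ·S⁻¹ = [-76/161; -6/161]
x' − x̄ = [0, 0] = K·y
y = (KᵀK)⁻¹·Kᵀ·(x' − x̄) = [0]
z = y + H·x̄ = [0] + [-3] = [-3]

z = [-3]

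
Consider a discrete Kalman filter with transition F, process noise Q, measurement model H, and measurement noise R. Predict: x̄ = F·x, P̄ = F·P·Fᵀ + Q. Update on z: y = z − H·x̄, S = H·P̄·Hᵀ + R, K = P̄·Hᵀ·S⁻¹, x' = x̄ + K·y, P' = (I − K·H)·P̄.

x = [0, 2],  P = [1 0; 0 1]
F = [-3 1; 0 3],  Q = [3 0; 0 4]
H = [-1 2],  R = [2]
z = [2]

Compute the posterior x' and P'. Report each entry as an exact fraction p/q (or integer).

x' = [166/55, 146/55]
P' = [666/55 326/55; 326/55 186/55]

x̄ = F·x = [2, 6]
P̄ = F·P·Fᵀ + Q = [13 3; 3 13]
y = z − H·x̄ = [-8]
S = H·P̄·Hᵀ + R = [55]
K = P̄·Hᵀ·S⁻¹ = [-7/55; 23/55]
x' = x̄ + K·y = [166/55, 146/55]
P' = (I − K·H)·P̄ = [666/55 326/55; 326/55 186/55]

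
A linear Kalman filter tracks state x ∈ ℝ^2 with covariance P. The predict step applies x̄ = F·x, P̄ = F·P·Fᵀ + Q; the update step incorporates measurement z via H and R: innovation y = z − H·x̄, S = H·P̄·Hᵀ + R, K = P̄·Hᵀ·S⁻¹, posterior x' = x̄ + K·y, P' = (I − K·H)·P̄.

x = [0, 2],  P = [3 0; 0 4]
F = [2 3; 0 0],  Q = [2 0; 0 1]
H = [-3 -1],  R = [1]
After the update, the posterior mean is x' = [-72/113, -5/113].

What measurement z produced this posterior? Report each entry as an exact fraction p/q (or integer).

z = [2]

x̄ = F·x = [6, 0]
P̄ = F·P·Fᵀ + Q = [50 0; 0 1]
S = H·P̄·Hᵀ + R = [452]
K = P̄·Hᵀ·S⁻¹ = [-75/226; -1/452]
x' − x̄ = [-750/113, -5/113] = K·y
y = (KᵀK)⁻¹·Kᵀ·(x' − x̄) = [20]
z = y + H·x̄ = [20] + [-18] = [2]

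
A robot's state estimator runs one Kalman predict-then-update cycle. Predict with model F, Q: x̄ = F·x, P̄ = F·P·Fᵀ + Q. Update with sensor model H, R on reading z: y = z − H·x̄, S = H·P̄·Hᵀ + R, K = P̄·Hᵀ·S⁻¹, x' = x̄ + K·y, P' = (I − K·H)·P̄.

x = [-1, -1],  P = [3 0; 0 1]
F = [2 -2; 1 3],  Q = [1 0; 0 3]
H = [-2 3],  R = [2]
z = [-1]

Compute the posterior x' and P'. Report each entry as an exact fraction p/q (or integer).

x̄ = F·x = [0, -4]
P̄ = F·P·Fᵀ + Q = [17 0; 0 15]
y = z − H·x̄ = [11]
S = H·P̄·Hᵀ + R = [205]
K = P̄·Hᵀ·S⁻¹ = [-34/205; 9/41]
x' = x̄ + K·y = [-374/205, -65/41]
P' = (I − K·H)·P̄ = [2329/205 306/41; 306/41 210/41]

x' = [-374/205, -65/41]
P' = [2329/205 306/41; 306/41 210/41]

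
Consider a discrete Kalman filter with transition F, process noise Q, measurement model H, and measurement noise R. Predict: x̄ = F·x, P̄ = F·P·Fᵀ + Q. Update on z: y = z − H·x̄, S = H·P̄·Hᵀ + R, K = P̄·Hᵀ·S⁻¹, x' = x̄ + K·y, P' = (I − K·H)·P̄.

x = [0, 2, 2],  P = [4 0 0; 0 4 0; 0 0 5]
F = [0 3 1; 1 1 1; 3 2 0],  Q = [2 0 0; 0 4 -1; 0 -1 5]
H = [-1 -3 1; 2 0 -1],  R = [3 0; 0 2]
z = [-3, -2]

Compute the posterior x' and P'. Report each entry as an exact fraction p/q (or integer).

x̄ = F·x = [8, 4, 4]
P̄ = F·P·Fᵀ + Q = [43 17 24; 17 17 19; 24 19 57]
y = z − H·x̄ = [13, -14]
S = H·P̄·Hᵀ + R = [196 -116; -116 135]
K = P̄·Hᵀ·S⁻¹ = [-1129/6502 1008/3251; -4875/13004 -686/3251; -1071/3251 -1137/3251]
x' = x̄ + K·y = [9115/6502, 27057/13004, 14999/3251]
P' = (I − K·H)·P̄ = [37782/3251 24973/6502 73548/3251; 24973/6502 23353/13004 26345/3251; 73548/3251 26345/3251 149370/3251]

x' = [9115/6502, 27057/13004, 14999/3251]
P' = [37782/3251 24973/6502 73548/3251; 24973/6502 23353/13004 26345/3251; 73548/3251 26345/3251 149370/3251]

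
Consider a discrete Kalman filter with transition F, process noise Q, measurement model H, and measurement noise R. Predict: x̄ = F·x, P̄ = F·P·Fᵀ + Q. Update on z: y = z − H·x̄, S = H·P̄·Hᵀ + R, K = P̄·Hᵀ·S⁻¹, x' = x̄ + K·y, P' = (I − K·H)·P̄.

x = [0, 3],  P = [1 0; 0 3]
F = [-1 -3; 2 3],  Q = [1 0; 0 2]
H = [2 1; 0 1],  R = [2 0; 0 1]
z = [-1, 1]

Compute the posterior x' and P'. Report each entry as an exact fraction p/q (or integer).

x' = [-677/565, 129/113]
P' = [406/565 -58/113; -58/113 106/113]

x̄ = F·x = [-9, 9]
P̄ = F·P·Fᵀ + Q = [29 -29; -29 33]
y = z − H·x̄ = [8, -8]
S = H·P̄·Hᵀ + R = [35 -25; -25 34]
K = P̄·Hᵀ·S⁻¹ = [261/565 -58/113; -5/113 106/113]
x' = x̄ + K·y = [-677/565, 129/113]
P' = (I − K·H)·P̄ = [406/565 -58/113; -58/113 106/113]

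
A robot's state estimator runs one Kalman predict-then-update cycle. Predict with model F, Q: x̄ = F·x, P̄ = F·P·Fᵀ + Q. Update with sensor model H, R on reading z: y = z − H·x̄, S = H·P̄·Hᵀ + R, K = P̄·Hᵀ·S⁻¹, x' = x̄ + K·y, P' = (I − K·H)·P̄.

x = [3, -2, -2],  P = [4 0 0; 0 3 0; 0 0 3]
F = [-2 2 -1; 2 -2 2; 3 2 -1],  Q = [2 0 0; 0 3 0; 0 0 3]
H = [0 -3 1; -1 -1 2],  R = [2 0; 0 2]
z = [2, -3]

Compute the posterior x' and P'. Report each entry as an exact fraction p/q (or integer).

x̄ = F·x = [-8, 6, 7]
P̄ = F·P·Fᵀ + Q = [33 -34 -9; -34 43 6; -9 6 54]
y = z − H·x̄ = [13, -19]
S = H·P̄·Hᵀ + R = [407 102; 102 238]
K = P̄·Hᵀ·S⁻¹ = [702/2543 -965/5086; -870/2543 13767/86462; -81/2543 41505/86462]
x' = x̄ + K·y = [-4101/5086, -127341/86462, -219163/86462]
P' = (I − K·H)·P̄ = [20861/5086 2663/5086 10797/5086; 2663/5086 38225/86462 55515/86462; 10797/5086 55515/86462 161037/86462]

x' = [-4101/5086, -127341/86462, -219163/86462]
P' = [20861/5086 2663/5086 10797/5086; 2663/5086 38225/86462 55515/86462; 10797/5086 55515/86462 161037/86462]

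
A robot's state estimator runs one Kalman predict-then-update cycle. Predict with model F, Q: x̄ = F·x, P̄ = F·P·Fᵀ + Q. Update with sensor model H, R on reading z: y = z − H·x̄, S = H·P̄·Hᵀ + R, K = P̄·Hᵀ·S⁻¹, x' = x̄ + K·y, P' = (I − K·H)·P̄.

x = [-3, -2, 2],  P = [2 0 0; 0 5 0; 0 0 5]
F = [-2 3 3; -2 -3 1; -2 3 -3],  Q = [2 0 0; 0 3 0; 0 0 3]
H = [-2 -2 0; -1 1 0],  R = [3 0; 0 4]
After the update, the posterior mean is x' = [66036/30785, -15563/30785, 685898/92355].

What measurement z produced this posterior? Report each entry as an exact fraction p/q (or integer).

x̄ = F·x = [6, 14, -6]
P̄ = F·P·Fᵀ + Q = [100 -22 8; -22 61 -52; 8 -52 101]
S = H·P̄·Hᵀ + R = [471 78; 78 209]
K = P̄·Hᵀ·S⁻¹ = [-7696/30785 -15098/30785; -7592/30785 15059/30785; 23072/92355 -11708/30785]
x' − x̄ = [-118674/30785, -446553/30785, 1240028/92355] = K·y
y = (KᵀK)⁻¹·Kᵀ·(x' − x̄) = [37, -11]
z = y + H·x̄ = [37, -11] + [-40, 8] = [-3, -3]

z = [-3, -3]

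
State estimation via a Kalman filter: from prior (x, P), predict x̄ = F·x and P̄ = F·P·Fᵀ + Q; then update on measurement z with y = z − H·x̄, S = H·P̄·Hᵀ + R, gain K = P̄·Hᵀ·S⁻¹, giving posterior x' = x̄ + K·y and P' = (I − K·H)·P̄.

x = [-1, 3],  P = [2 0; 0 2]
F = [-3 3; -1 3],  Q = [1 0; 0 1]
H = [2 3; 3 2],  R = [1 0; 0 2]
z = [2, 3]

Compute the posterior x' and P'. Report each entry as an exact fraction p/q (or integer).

x̄ = F·x = [12, 10]
P̄ = F·P·Fᵀ + Q = [37 24; 24 21]
y = z − H·x̄ = [-52, -53]
S = H·P̄·Hᵀ + R = [626 660; 660 707]
K = P̄·Hᵀ·S⁻¹ = [-859/3491 1587/3491; 3237/6982 -948/3491]
x' = x̄ + K·y = [2449/3491, 992/3491]
P' = (I − K·H)·P̄ = [2248/3491 -1785/3491; -1785/3491 3459/6982]

x' = [2449/3491, 992/3491]
P' = [2248/3491 -1785/3491; -1785/3491 3459/6982]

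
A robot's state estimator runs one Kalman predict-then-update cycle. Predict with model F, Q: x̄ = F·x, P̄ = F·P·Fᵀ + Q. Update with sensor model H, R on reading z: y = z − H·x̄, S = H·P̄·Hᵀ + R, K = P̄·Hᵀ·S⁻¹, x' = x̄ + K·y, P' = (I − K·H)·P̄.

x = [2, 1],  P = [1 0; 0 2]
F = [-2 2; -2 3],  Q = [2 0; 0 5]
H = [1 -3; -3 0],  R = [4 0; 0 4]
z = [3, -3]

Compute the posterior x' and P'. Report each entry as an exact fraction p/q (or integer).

x̄ = F·x = [-2, -1]
P̄ = F·P·Fᵀ + Q = [14 16; 16 27]
y = z − H·x̄ = [2, -9]
S = H·P̄·Hᵀ + R = [165 102; 102 130]
K = P̄·Hᵀ·S⁻¹ = [-68/5523 -577/1841; -1777/5523 -215/1841]
x' = x̄ + K·y = [4397/5523, -3272/5523]
P' = (I − K·H)·P̄ = [2308/5523 860/5523; 860/5523 2656/5523]

x' = [4397/5523, -3272/5523]
P' = [2308/5523 860/5523; 860/5523 2656/5523]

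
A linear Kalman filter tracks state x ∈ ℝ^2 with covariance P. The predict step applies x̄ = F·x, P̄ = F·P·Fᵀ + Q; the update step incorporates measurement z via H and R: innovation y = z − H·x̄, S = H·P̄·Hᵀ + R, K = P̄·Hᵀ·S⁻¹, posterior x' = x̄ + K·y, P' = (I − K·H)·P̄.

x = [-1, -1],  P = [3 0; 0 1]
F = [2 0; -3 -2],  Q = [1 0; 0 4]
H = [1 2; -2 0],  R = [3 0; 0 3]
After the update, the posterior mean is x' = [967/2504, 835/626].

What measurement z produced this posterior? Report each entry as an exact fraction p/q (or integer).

x̄ = F·x = [-2, 5]
P̄ = F·P·Fᵀ + Q = [13 -18; -18 35]
S = H·P̄·Hᵀ + R = [84 46; 46 55]
K = P̄·Hᵀ·S⁻¹ = [-69/2504 -563/1252; 301/626 79/313]
x' − x̄ = [5975/2504, -2295/626] = K·y
y = (KᵀK)⁻¹·Kᵀ·(x' − x̄) = [-5, -5]
z = y + H·x̄ = [-5, -5] + [8, 4] = [3, -1]

z = [3, -1]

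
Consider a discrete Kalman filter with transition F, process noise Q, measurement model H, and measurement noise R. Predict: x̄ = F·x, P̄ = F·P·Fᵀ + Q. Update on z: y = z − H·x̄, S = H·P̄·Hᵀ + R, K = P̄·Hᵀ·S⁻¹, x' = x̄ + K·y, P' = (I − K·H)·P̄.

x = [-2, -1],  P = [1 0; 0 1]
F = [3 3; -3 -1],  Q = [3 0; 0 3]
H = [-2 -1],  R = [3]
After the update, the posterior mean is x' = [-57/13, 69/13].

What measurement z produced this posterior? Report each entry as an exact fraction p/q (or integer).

x̄ = F·x = [-9, 7]
P̄ = F·P·Fᵀ + Q = [21 -12; -12 13]
S = H·P̄·Hᵀ + R = [52]
K = P̄·Hᵀ·S⁻¹ = [-15/26; 11/52]
x' − x̄ = [60/13, -22/13] = K·y
y = (KᵀK)⁻¹·Kᵀ·(x' − x̄) = [-8]
z = y + H·x̄ = [-8] + [11] = [3]

z = [3]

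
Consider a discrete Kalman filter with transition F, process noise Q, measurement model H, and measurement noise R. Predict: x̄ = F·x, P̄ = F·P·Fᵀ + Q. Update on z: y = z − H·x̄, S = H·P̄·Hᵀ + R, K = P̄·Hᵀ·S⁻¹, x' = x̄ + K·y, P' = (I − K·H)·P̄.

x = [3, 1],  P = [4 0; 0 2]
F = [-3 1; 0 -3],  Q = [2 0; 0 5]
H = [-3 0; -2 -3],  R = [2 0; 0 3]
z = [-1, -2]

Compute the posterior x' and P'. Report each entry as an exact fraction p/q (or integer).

x' = [2851/9160, 7131/18320]
P' = [2019/9160 -2661/18320; -2661/18320 15539/36640]

x̄ = F·x = [-8, -3]
P̄ = F·P·Fᵀ + Q = [40 -6; -6 23]
y = z − H·x̄ = [-25, -27]
S = H·P̄·Hᵀ + R = [362 186; 186 298]
K = P̄·Hᵀ·S⁻¹ = [-6057/18320 -31/18320; 7983/36640 -11991/36640]
x' = x̄ + K·y = [2851/9160, 7131/18320]
P' = (I − K·H)·P̄ = [2019/9160 -2661/18320; -2661/18320 15539/36640]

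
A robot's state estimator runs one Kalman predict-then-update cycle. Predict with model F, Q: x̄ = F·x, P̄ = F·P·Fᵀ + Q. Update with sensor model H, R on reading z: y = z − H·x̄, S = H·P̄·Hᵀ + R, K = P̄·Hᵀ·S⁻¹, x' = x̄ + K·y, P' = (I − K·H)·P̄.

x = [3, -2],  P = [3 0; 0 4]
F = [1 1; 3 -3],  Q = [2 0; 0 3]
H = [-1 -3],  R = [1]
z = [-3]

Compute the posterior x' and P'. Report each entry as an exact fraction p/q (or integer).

x' = [1, 405/586]
P' = [9 -3; -3 651/586]

x̄ = F·x = [1, 15]
P̄ = F·P·Fᵀ + Q = [9 -3; -3 66]
y = z − H·x̄ = [43]
S = H·P̄·Hᵀ + R = [586]
K = P̄·Hᵀ·S⁻¹ = [0; -195/586]
x' = x̄ + K·y = [1, 405/586]
P' = (I − K·H)·P̄ = [9 -3; -3 651/586]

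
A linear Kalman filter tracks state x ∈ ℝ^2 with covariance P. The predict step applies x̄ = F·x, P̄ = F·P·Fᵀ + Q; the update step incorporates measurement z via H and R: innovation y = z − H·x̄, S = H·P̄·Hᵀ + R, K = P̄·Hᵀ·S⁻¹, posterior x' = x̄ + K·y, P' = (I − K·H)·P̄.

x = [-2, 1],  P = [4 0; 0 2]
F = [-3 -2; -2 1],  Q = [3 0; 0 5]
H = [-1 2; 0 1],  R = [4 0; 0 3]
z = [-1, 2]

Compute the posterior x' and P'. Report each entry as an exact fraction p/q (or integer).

x' = [2218/481, 1945/962]
P' = [5730/481 2163/481; 2163/481 2319/962]

x̄ = F·x = [4, 5]
P̄ = F·P·Fᵀ + Q = [47 20; 20 23]
y = z − H·x̄ = [-7, -3]
S = H·P̄·Hᵀ + R = [63 26; 26 26]
K = P̄·Hᵀ·S⁻¹ = [-27/37 721/481; 3/37 773/962]
x' = x̄ + K·y = [2218/481, 1945/962]
P' = (I − K·H)·P̄ = [5730/481 2163/481; 2163/481 2319/962]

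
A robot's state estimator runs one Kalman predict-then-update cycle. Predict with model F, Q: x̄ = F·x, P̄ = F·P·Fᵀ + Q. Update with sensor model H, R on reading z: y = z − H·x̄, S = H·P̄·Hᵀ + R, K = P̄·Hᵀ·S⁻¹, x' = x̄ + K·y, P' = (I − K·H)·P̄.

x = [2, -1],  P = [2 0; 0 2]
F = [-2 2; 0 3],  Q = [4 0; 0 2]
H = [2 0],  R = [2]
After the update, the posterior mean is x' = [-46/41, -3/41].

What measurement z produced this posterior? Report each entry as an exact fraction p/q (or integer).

z = [-2]

x̄ = F·x = [-6, -3]
P̄ = F·P·Fᵀ + Q = [20 12; 12 20]
S = H·P̄·Hᵀ + R = [82]
K = P̄·Hᵀ·S⁻¹ = [20/41; 12/41]
x' − x̄ = [200/41, 120/41] = K·y
y = (KᵀK)⁻¹·Kᵀ·(x' − x̄) = [10]
z = y + H·x̄ = [10] + [-12] = [-2]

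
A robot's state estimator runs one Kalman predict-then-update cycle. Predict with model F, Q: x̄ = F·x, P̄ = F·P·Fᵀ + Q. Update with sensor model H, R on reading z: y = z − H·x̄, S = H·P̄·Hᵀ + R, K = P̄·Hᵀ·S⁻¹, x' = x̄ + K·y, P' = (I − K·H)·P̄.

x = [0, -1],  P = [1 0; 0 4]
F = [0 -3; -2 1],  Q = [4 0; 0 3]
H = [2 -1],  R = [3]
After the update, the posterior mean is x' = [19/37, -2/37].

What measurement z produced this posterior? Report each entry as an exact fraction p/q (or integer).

x̄ = F·x = [3, -1]
P̄ = F·P·Fᵀ + Q = [40 -12; -12 11]
S = H·P̄·Hᵀ + R = [222]
K = P̄·Hᵀ·S⁻¹ = [46/111; -35/222]
x' − x̄ = [-92/37, 35/37] = K·y
y = (KᵀK)⁻¹·Kᵀ·(x' − x̄) = [-6]
z = y + H·x̄ = [-6] + [7] = [1]

z = [1]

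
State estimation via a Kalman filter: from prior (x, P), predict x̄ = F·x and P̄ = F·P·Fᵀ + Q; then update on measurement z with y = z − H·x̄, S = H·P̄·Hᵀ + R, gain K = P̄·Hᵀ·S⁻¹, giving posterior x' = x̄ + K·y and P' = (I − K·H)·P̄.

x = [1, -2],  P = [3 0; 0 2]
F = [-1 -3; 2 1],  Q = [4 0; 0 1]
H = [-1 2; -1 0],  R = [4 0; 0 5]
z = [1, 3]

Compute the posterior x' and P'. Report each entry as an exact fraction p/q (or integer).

x' = [-1117/1709, 720/1709]
P' = [5120/1709 2070/1709; 2070/1709 2379/1709]

x̄ = F·x = [5, 0]
P̄ = F·P·Fᵀ + Q = [25 -12; -12 15]
y = z − H·x̄ = [6, 8]
S = H·P̄·Hᵀ + R = [137 49; 49 30]
K = P̄·Hᵀ·S⁻¹ = [-245/1709 -1024/1709; 672/1709 -414/1709]
x' = x̄ + K·y = [-1117/1709, 720/1709]
P' = (I − K·H)·P̄ = [5120/1709 2070/1709; 2070/1709 2379/1709]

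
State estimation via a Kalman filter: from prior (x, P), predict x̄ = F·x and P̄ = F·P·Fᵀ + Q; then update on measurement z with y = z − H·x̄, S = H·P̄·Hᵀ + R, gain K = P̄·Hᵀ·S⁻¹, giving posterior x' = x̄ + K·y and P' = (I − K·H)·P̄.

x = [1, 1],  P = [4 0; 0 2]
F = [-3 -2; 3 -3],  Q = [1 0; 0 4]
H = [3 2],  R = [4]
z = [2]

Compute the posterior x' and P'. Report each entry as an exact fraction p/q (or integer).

x' = [-286/353, 748/353]
P' = [8316/353 -12300/353; -12300/353 18538/353]

x̄ = F·x = [-5, 0]
P̄ = F·P·Fᵀ + Q = [45 -24; -24 58]
y = z − H·x̄ = [17]
S = H·P̄·Hᵀ + R = [353]
K = P̄·Hᵀ·S⁻¹ = [87/353; 44/353]
x' = x̄ + K·y = [-286/353, 748/353]
P' = (I − K·H)·P̄ = [8316/353 -12300/353; -12300/353 18538/353]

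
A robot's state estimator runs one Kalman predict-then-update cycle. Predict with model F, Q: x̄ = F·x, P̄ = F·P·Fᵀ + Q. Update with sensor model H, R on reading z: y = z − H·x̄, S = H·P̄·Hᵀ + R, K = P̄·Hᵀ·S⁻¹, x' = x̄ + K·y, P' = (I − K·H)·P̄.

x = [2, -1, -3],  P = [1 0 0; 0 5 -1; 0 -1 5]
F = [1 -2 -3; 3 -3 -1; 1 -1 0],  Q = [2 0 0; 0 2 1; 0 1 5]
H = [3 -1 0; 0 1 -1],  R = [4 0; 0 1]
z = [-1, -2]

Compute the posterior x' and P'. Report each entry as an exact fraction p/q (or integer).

x̄ = F·x = [13, 12, 3]
P̄ = F·P·Fᵀ + Q = [56 37 8; 37 55 18; 8 18 11]
y = z − H·x̄ = [-28, -11]
S = H·P̄·Hᵀ + R = [341 50; 50 31]
K = P̄·Hᵀ·S⁻¹ = [373/1153 477/1153; -114/8071 9817/8071; -164/8071 2087/8071]
x' = x̄ + K·y = [-702/1153, -7943/8071, 5848/8071]
P' = (I − K·H)·P̄ = [1872/1153 4124/1153 3647/1153; 4124/1153 87060/8071 77243/8071; 3647/1153 77243/8071 75156/8071]

x' = [-702/1153, -7943/8071, 5848/8071]
P' = [1872/1153 4124/1153 3647/1153; 4124/1153 87060/8071 77243/8071; 3647/1153 77243/8071 75156/8071]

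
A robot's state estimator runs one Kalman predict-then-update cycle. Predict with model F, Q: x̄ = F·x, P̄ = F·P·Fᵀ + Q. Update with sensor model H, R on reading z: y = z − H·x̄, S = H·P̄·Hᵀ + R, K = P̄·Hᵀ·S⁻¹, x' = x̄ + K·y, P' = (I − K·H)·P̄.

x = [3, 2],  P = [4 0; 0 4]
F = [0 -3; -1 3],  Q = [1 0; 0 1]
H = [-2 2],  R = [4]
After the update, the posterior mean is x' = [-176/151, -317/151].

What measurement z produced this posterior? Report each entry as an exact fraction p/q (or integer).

x̄ = F·x = [-6, 3]
P̄ = F·P·Fᵀ + Q = [37 -36; -36 41]
S = H·P̄·Hᵀ + R = [604]
K = P̄·Hᵀ·S⁻¹ = [-73/302; 77/302]
x' − x̄ = [730/151, -770/151] = K·y
y = (KᵀK)⁻¹·Kᵀ·(x' − x̄) = [-20]
z = y + H·x̄ = [-20] + [18] = [-2]

z = [-2]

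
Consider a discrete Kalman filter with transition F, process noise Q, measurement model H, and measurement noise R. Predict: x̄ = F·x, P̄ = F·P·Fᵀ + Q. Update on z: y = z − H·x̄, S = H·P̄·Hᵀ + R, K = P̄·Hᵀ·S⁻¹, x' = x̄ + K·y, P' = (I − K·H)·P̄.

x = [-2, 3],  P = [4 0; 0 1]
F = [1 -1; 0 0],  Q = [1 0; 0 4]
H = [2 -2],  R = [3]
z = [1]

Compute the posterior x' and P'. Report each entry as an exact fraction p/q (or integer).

x' = [-83/43, -88/43]
P' = [114/43 96/43; 96/43 108/43]

x̄ = F·x = [-5, 0]
P̄ = F·P·Fᵀ + Q = [6 0; 0 4]
y = z − H·x̄ = [11]
S = H·P̄·Hᵀ + R = [43]
K = P̄·Hᵀ·S⁻¹ = [12/43; -8/43]
x' = x̄ + K·y = [-83/43, -88/43]
P' = (I − K·H)·P̄ = [114/43 96/43; 96/43 108/43]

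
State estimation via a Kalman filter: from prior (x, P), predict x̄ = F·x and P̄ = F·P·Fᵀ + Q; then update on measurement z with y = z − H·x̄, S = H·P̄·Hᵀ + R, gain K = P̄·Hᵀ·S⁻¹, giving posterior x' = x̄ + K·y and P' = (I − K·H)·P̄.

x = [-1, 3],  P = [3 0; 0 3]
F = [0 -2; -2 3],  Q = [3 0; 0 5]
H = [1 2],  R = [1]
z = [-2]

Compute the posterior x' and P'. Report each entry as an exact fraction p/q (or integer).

x' = [-57/20, 1/2]
P' = [453/40 -23/4; -23/4 19/6]

x̄ = F·x = [-6, 11]
P̄ = F·P·Fᵀ + Q = [15 -18; -18 44]
y = z − H·x̄ = [-18]
S = H·P̄·Hᵀ + R = [120]
K = P̄·Hᵀ·S⁻¹ = [-7/40; 7/12]
x' = x̄ + K·y = [-57/20, 1/2]
P' = (I − K·H)·P̄ = [453/40 -23/4; -23/4 19/6]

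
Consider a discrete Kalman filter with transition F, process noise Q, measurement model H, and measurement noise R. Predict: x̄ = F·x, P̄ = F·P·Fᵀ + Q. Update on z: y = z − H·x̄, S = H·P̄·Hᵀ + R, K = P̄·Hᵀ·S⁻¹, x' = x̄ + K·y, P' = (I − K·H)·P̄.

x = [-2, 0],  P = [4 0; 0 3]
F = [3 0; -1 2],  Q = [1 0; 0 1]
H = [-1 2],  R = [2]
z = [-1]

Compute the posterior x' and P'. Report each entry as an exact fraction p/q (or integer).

x̄ = F·x = [-6, 2]
P̄ = F·P·Fᵀ + Q = [37 -12; -12 17]
y = z − H·x̄ = [-11]
S = H·P̄·Hᵀ + R = [155]
K = P̄·Hᵀ·S⁻¹ = [-61/155; 46/155]
x' = x̄ + K·y = [-259/155, -196/155]
P' = (I − K·H)·P̄ = [2014/155 946/155; 946/155 519/155]

x' = [-259/155, -196/155]
P' = [2014/155 946/155; 946/155 519/155]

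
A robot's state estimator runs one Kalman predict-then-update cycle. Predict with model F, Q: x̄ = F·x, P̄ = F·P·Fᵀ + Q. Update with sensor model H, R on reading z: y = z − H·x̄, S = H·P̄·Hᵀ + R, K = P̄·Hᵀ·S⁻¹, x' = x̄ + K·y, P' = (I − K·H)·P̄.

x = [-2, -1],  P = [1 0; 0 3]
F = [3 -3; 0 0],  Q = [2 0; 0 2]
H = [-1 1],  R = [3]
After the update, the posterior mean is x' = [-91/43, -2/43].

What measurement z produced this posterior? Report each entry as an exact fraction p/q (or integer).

z = [2]

x̄ = F·x = [-3, 0]
P̄ = F·P·Fᵀ + Q = [38 0; 0 2]
S = H·P̄·Hᵀ + R = [43]
K = P̄·Hᵀ·S⁻¹ = [-38/43; 2/43]
x' − x̄ = [38/43, -2/43] = K·y
y = (KᵀK)⁻¹·Kᵀ·(x' − x̄) = [-1]
z = y + H·x̄ = [-1] + [3] = [2]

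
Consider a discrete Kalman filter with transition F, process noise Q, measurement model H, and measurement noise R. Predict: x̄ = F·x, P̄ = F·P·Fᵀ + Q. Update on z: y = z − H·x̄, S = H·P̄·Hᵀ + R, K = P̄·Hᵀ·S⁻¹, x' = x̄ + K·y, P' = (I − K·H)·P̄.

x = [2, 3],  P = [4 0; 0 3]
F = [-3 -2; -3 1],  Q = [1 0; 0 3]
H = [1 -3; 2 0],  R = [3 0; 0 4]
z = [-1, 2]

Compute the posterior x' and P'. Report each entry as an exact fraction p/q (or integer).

x̄ = F·x = [-12, -3]
P̄ = F·P·Fᵀ + Q = [49 30; 30 42]
y = z − H·x̄ = [2, 26]
S = H·P̄·Hᵀ + R = [250 -82; -82 200]
K = P̄·Hᵀ·S⁻¹ = [-41/10819 10569/21638; -3570/10819 1782/10819]
x' = x̄ + K·y = [7487/10819, 6735/10819]
P' = (I − K·H)·P̄ = [10569/10819 3564/10819; 3564/10819 4758/10819]

x' = [7487/10819, 6735/10819]
P' = [10569/10819 3564/10819; 3564/10819 4758/10819]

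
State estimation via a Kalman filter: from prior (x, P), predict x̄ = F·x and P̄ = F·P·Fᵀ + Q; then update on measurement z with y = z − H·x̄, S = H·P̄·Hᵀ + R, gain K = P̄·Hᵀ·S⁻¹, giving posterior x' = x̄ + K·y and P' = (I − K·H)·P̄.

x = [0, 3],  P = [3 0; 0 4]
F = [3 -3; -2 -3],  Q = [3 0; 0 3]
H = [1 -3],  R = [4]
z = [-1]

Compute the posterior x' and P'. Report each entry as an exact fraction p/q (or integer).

x' = [-4017/421, -1224/421]
P' = [27642/421 9198/421; 9198/421 3246/421]

x̄ = F·x = [-9, -9]
P̄ = F·P·Fᵀ + Q = [66 18; 18 51]
y = z − H·x̄ = [-19]
S = H·P̄·Hᵀ + R = [421]
K = P̄·Hᵀ·S⁻¹ = [12/421; -135/421]
x' = x̄ + K·y = [-4017/421, -1224/421]
P' = (I − K·H)·P̄ = [27642/421 9198/421; 9198/421 3246/421]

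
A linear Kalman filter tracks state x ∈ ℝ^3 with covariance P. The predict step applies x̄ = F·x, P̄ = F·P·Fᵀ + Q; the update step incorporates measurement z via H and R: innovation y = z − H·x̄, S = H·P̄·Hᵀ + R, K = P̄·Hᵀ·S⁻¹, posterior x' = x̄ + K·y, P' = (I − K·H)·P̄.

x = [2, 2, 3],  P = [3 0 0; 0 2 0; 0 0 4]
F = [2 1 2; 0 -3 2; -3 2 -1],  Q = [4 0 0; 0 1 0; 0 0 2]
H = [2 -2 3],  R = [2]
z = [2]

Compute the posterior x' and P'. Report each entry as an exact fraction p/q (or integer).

x' = [2214/181, 770/543, -3548/543]
P' = [6046/181 1150/181 -3268/181; 1150/181 6905/543 2230/543; -3268/181 2230/543 8102/543]

x̄ = F·x = [12, 0, -5]
P̄ = F·P·Fᵀ + Q = [34 10 -22; 10 35 -20; -22 -20 41]
y = z − H·x̄ = [-7]
S = H·P̄·Hᵀ + R = [543]
K = P̄·Hᵀ·S⁻¹ = [-6/181; -110/543; 119/543]
x' = x̄ + K·y = [2214/181, 770/543, -3548/543]
P' = (I − K·H)·P̄ = [6046/181 1150/181 -3268/181; 1150/181 6905/543 2230/543; -3268/181 2230/543 8102/543]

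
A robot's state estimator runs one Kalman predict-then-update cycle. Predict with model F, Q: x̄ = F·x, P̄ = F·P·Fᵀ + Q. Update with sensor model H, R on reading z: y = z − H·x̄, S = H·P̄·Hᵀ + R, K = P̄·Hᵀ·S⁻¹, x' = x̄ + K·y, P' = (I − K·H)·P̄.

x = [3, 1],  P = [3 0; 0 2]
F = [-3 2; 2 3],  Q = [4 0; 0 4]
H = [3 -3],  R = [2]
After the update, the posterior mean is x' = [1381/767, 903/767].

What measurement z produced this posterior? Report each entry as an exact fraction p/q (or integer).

z = [2]

x̄ = F·x = [-7, 9]
P̄ = F·P·Fᵀ + Q = [39 -6; -6 34]
S = H·P̄·Hᵀ + R = [767]
K = P̄·Hᵀ·S⁻¹ = [135/767; -120/767]
x' − x̄ = [6750/767, -6000/767] = K·y
y = (KᵀK)⁻¹·Kᵀ·(x' − x̄) = [50]
z = y + H·x̄ = [50] + [-48] = [2]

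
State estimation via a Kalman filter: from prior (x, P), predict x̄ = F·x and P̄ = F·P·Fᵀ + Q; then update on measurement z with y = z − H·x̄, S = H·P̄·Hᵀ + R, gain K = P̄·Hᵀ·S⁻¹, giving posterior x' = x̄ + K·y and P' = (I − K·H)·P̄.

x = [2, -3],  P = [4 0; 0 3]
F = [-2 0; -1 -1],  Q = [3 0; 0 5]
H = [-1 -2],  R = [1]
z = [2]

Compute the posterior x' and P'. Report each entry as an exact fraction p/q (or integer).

x̄ = F·x = [-4, 1]
P̄ = F·P·Fᵀ + Q = [19 8; 8 12]
y = z − H·x̄ = [0]
S = H·P̄·Hᵀ + R = [100]
K = P̄·Hᵀ·S⁻¹ = [-7/20; -8/25]
x' = x̄ + K·y = [-4, 1]
P' = (I − K·H)·P̄ = [27/4 -16/5; -16/5 44/25]

x' = [-4, 1]
P' = [27/4 -16/5; -16/5 44/25]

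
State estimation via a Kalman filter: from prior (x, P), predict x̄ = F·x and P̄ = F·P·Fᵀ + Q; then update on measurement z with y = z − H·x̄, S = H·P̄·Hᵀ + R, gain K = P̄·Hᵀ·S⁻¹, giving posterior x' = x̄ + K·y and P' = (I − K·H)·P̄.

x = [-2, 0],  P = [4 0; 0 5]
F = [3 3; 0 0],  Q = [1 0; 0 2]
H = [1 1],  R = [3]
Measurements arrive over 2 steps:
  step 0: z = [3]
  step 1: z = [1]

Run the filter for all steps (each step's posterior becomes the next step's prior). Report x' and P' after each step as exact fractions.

step 0: x̄ = F·x = [-6, 0]
step 0: P̄ = F·P·Fᵀ + Q = [82 0; 0 2]
step 0: y = z − H·x̄ = [9]
step 0: S = H·P̄·Hᵀ + R = [87]
step 0: K = P̄·Hᵀ·S⁻¹ = [82/87; 2/87]
step 0: x' = x̄ + K·y = [72/29, 6/29]
step 0: P' = (I − K·H)·P̄ = [410/87 -164/87; -164/87 170/87]
step 1: x̄ = F·x = [234/29, 0]
step 1: P̄ = F·P·Fᵀ + Q = [785/29 0; 0 2]
step 1: y = z − H·x̄ = [-205/29]
step 1: S = H·P̄·Hᵀ + R = [930/29]
step 1: K = P̄·Hᵀ·S⁻¹ = [157/186; 29/465]
step 1: x' = x̄ + K·y = [391/186, -41/93]
step 1: P' = (I − K·H)·P̄ = [785/186 -157/93; -157/93 872/465]

step 0: x' = [72/29, 6/29], P' = [410/87 -164/87; -164/87 170/87]
step 1: x' = [391/186, -41/93], P' = [785/186 -157/93; -157/93 872/465]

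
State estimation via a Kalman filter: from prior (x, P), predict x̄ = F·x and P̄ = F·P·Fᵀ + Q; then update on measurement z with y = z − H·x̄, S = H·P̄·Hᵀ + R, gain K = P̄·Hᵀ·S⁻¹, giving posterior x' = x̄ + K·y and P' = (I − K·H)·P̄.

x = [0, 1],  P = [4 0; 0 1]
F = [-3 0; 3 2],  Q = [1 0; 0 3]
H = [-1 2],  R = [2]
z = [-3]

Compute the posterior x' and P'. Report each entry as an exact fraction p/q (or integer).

x' = [763/355, -144/355]
P' = [1254/355 518/355; 518/355 381/355]

x̄ = F·x = [0, 2]
P̄ = F·P·Fᵀ + Q = [37 -36; -36 43]
y = z − H·x̄ = [-7]
S = H·P̄·Hᵀ + R = [355]
K = P̄·Hᵀ·S⁻¹ = [-109/355; 122/355]
x' = x̄ + K·y = [763/355, -144/355]
P' = (I − K·H)·P̄ = [1254/355 518/355; 518/355 381/355]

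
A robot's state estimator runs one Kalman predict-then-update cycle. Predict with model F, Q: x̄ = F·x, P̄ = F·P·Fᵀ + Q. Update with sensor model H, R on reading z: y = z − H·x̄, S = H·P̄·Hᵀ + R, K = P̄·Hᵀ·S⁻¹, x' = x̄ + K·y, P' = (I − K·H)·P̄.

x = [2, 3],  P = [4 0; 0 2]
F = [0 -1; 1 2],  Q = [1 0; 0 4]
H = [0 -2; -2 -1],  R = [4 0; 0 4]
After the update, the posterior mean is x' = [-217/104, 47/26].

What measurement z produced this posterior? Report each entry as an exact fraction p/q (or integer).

z = [-3, 3]

x̄ = F·x = [-3, 8]
P̄ = F·P·Fᵀ + Q = [3 -4; -4 16]
S = H·P̄·Hᵀ + R = [68 16; 16 16]
K = P̄·Hᵀ·S⁻¹ = [5/26 -33/104; -6/13 -1/26]
x' − x̄ = [95/104, -161/26] = K·y
y = (KᵀK)⁻¹·Kᵀ·(x' − x̄) = [13, 5]
z = y + H·x̄ = [13, 5] + [-16, -2] = [-3, 3]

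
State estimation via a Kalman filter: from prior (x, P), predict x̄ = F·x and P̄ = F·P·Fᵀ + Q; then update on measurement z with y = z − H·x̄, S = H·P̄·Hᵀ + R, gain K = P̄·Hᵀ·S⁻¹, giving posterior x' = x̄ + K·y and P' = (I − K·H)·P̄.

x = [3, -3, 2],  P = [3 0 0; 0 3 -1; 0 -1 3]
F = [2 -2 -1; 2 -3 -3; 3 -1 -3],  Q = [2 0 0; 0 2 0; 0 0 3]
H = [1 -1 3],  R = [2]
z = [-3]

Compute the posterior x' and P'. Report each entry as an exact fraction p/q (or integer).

x̄ = F·x = [10, 9, 6]
P̄ = F·P·Fᵀ + Q = [25 30 26; 30 50 42; 26 42 54]
y = z − H·x̄ = [-22]
S = H·P̄·Hᵀ + R = [407]
K = P̄·Hᵀ·S⁻¹ = [73/407; 106/407; 146/407]
x' = x̄ + K·y = [224/37, 121/37, -70/37]
P' = (I − K·H)·P̄ = [4846/407 4472/407 -76/407; 4472/407 9114/407 1618/407; -76/407 1618/407 662/407]

x' = [224/37, 121/37, -70/37]
P' = [4846/407 4472/407 -76/407; 4472/407 9114/407 1618/407; -76/407 1618/407 662/407]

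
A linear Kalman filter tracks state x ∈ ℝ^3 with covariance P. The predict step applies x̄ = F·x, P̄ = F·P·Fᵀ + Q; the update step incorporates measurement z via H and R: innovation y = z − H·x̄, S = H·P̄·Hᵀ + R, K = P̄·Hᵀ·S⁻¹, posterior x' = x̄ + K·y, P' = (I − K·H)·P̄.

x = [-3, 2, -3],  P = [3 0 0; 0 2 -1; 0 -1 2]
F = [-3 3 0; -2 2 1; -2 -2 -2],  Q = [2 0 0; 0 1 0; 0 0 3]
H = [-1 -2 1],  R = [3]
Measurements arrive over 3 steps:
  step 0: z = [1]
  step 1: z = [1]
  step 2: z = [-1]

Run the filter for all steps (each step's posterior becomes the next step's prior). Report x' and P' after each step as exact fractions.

step 0: x' = [107/19, 15/19, 150/19], P' = [1902/209 392/209 2419/209; 392/209 490/209 1195/209; 2419/209 1195/209 4806/209]
step 1: x' = [-939801/60322, -254179/60322, -2782901/120644], P' = [2003369/30161 527745/30161 6101179/60322; 527745/30161 175238/30161 1718381/60322; 6101179/60322 1718381/60322 19250611/120644]
step 2: x' = [86590294/6796793, 104752915/27187172, 266268755/13593586], P' = [1061389770/6796793 278265683/6796793 1626093013/6796793; 278265683/6796793 1621691419/135935860 4388324517/67967930; 1626093013/6796793 4388324517/67967930 12645305681/33983965]

step 0: x̄ = F·x = [15, 7, 8]
step 0: P̄ = F·P·Fᵀ + Q = [47 27 12; 27 19 6; 12 6 23]
step 0: y = z − H·x̄ = [22]
step 0: S = H·P̄·Hᵀ + R = [209]
step 0: K = P̄·Hᵀ·S⁻¹ = [-89/209; -59/209; -1/209]
step 0: x' = x̄ + K·y = [107/19, 15/19, 150/19]
step 0: P' = (I − K·H)·P̄ = [1902/209 392/209 2419/209; 392/209 490/209 1195/209; 2419/209 1195/209 4806/209]
step 1: x̄ = F·x = [-276/19, -34/19, -544/19]
step 1: P̄ = F·P·Fᵀ + Q = [14890/209 5976/209 15816/209; 5976/209 6551/209 -6296/209; 15816/209 -6296/209 61467/209]
step 1: y = z − H·x̄ = [219/19]
step 1: S = H·P̄·Hᵀ + R = [120644/209]
step 1: K = P̄·Hᵀ·S⁻¹ = [-5513/60322; -12687/60322; 58243/120644]
step 1: x' = x̄ + K·y = [-939801/60322, -254179/60322, -2782901/120644]
step 1: P' = (I − K·H)·P̄ = [2003369/30161 527745/30161 6101179/60322; 527745/30161 175238/30161 1718381/60322; 6101179/60322 1718381/60322 19250611/120644]
step 2: x̄ = F·x = [1028433/30161, -40413/120644, 5170861/60322]
step 2: P̄ = F·P·Fᵀ + Q = [10168375/30161 164505/30161 24117180/30161; 164505/30161 2278743/120644 -2733491/60322; 24117180/30161 -2733491/60322 63555722/30161]
step 2: y = z − H·x̄ = [-1607365/30161]
step 2: S = H·P̄·Hᵀ + R = [33983965/30161]
step 2: K = P̄·Hᵀ·S⁻¹ = [2723959/6796793; -2670622/33983965; 42172033/33983965]
step 2: x' = x̄ + K·y = [86590294/6796793, 104752915/27187172, 266268755/13593586]
step 2: P' = (I − K·H)·P̄ = [1061389770/6796793 278265683/6796793 1626093013/6796793; 278265683/6796793 1621691419/135935860 4388324517/67967930; 1626093013/6796793 4388324517/67967930 12645305681/33983965]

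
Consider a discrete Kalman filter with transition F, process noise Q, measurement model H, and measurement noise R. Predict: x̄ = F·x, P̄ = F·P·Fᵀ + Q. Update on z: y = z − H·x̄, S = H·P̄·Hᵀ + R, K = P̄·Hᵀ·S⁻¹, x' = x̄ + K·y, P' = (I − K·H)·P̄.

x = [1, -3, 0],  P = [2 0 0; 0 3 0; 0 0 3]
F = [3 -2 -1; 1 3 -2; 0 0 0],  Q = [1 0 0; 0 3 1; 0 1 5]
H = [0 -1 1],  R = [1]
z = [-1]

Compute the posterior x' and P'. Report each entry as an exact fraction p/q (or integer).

x̄ = F·x = [9, -8, 0]
P̄ = F·P·Fᵀ + Q = [34 -6 0; -6 44 1; 0 1 5]
y = z − H·x̄ = [-9]
S = H·P̄·Hᵀ + R = [48]
K = P̄·Hᵀ·S⁻¹ = [1/8; -43/48; 1/12]
x' = x̄ + K·y = [63/8, 1/16, -3/4]
P' = (I − K·H)·P̄ = [133/4 -5/8 -1/2; -5/8 263/48 55/12; -1/2 55/12 14/3]

x' = [63/8, 1/16, -3/4]
P' = [133/4 -5/8 -1/2; -5/8 263/48 55/12; -1/2 55/12 14/3]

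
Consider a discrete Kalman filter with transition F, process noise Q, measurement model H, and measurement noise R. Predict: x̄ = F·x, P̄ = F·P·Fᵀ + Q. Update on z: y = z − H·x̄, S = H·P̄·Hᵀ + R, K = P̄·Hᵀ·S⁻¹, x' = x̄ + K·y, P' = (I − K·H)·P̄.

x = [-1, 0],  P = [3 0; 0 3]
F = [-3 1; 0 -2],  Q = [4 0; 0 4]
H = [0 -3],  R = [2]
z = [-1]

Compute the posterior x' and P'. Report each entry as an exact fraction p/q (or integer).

x' = [210/73, 24/73]
P' = [2320/73 -6/73; -6/73 16/73]

x̄ = F·x = [3, 0]
P̄ = F·P·Fᵀ + Q = [34 -6; -6 16]
y = z − H·x̄ = [-1]
S = H·P̄·Hᵀ + R = [146]
K = P̄·Hᵀ·S⁻¹ = [9/73; -24/73]
x' = x̄ + K·y = [210/73, 24/73]
P' = (I − K·H)·P̄ = [2320/73 -6/73; -6/73 16/73]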